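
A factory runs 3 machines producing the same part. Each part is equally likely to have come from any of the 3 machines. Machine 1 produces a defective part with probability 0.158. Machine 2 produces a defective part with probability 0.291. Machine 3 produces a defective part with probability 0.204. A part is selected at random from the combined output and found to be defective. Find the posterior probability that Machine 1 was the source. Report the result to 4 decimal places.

Tabulate prior·likelihood by source: [1] prior 0.333333, lik 0.158, product 0.05267; [2] prior 0.333333, lik 0.291, product 0.09700; [3] prior 0.333333, lik 0.204, product 0.06800.
Normalizing constant = 0.21767; the posterior for Machine 1 is its product over the sum, 0.05267/0.21767 = 0.2420.

Posterior probability ≈ 0.2420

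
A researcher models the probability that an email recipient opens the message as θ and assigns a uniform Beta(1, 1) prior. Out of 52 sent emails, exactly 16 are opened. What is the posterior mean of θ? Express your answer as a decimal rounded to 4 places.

The binomial likelihood is conjugate to the Beta prior: with 16 successes and 36 failures, the posterior is Beta(1+16, 1+36) = Beta(17, 37).
Posterior mean = α/(α+β) = 17/54 = 0.3148.

Posterior mean ≈ 0.3148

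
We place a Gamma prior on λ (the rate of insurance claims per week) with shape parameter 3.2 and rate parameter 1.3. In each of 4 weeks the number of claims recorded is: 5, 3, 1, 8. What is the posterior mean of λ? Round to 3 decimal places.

The Poisson likelihood adds the total count to the shape and the number of exposure periods to the rate. Here ∑xᵢ = 17 and n = 4, so shape 3.2→20.2 and rate 1.3→5.3.
Posterior mean = shape/rate = 20.2/5.3 = 3.811.

Posterior mean ≈ 3.811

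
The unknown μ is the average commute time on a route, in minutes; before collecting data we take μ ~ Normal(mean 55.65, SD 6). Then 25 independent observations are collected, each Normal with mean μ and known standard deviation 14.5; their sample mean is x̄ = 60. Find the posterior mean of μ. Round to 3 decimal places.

With known σ, the Normal prior is conjugate. Weight on the data is w = (n/σ²)/(n/σ² + 1/τ₀²) = 0.118906/(0.118906+0.0277778) = 0.81063.
Posterior mean = w·x̄ + (1−w)·μ₀ = 0.81063·60 + 0.18937·55.65 = 59.176.

Posterior mean ≈ 59.176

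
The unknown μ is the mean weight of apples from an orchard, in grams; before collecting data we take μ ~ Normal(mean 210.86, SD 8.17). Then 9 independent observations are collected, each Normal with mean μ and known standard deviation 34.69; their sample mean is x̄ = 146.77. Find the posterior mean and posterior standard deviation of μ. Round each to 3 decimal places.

Prior precision 1/τ₀² = 1/8.17² = 0.0149815; data precision n/σ² = 9/34.69² = 0.00747883.
Posterior precision = 0.0149815 + 0.00747883 = 0.0224604, giving posterior SD = 1/√0.0224604 = 6.673.
Posterior mean = (0.0149815·210.86 + 0.00747883·146.77) / 0.0224604 = 189.519.

Posterior mean ≈ 189.519; posterior SD ≈ 6.673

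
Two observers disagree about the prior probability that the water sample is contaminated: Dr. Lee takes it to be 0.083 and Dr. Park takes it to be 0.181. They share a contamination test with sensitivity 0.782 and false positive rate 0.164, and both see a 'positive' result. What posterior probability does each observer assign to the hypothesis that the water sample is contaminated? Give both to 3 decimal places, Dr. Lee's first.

P('+'|H) = 0.782, P('+'|¬H) = 0.164.
Dr. Lee: numerator 0.782·0.083 = 0.064906; evidence = 0.064906+0.164·0.917 = 0.21529; posterior = 0.301.
Dr. Park: numerator 0.782·0.181 = 0.14154; evidence = 0.14154+0.164·0.819 = 0.27586; posterior = 0.513.

Dr. Lee: 0.301; Dr. Park: 0.513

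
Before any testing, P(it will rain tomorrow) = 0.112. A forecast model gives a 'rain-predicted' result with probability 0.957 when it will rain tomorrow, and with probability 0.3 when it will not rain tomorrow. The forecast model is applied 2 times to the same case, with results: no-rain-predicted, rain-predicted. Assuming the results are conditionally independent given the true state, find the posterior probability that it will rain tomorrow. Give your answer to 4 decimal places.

Posterior P(H) ≈ 0.0241

With H the event that it will rain tomorrow, the joint likelihood of the observed sequence is P(data|H) = 0.043·0.957 = 0.041151 and P(data|¬H) = 0.7·0.3 = 0.21000.
Bayes: P(H|data) = 0.112·0.041151 / (0.112·0.041151 + 0.888·0.21000) = 0.0046089/0.19109 = 0.0241.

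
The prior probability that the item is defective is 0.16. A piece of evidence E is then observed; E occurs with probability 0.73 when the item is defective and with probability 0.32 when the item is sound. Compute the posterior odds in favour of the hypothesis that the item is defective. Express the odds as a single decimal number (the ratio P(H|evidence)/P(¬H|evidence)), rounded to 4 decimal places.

Posterior odds ≈ 0.4345

Prior odds = 0.16/(1−0.16) = 0.19048. In log-odds, ln(0.19048) = -1.6582.
Add log likelihood ratio: ln(2.2812) = 0.82472.
Posterior log-odds = -0.83350, so posterior odds = exp(-0.83350) = 0.43452.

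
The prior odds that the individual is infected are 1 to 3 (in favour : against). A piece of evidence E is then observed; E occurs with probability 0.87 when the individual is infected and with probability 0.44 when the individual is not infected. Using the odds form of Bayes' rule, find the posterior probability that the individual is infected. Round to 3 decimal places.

Prior odds = 1/3 = 0.33333. In log-odds, ln(0.33333) = -1.0986.
Add log likelihood ratio: ln(1.9773) = 0.68172.
Posterior log-odds = -0.41689, so posterior odds = exp(-0.41689) = 0.65909. Converting, P(H|E) = 0.65909/1.6591 = 0.397.

Posterior probability ≈ 0.397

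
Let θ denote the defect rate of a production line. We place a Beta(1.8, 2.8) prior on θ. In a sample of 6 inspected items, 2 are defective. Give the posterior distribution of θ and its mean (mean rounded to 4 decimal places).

Observing 2 successes and 4 failures updates Beta(1.8, 2.8) by adding the success and failure counts to the two shape parameters: α = 1.8+2 = 3.8, β = 2.8+4 = 6.8.
Posterior mean = α/(α+β) = 3.8/10.6 = 0.3585.

Posterior: Beta(3.8, 6.8); mean ≈ 0.3585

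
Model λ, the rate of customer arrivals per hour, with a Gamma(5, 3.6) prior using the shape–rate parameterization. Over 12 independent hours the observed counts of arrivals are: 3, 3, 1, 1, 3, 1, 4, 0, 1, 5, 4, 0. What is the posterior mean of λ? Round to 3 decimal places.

Posterior mean ≈ 1.987

Total count ∑xᵢ = 26 over n = 12 hours.
Gamma is conjugate to the Poisson likelihood: posterior is Gamma(shape = 5+26 = 31, rate = 3.6+12 = 15.6).
Posterior mean = shape/rate = 31/15.6 = 1.987.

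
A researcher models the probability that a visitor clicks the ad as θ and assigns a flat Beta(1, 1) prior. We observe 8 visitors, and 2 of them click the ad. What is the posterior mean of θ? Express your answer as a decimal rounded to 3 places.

Posterior mean ≈ 0.300

The binomial likelihood is conjugate to the Beta prior: with 2 successes and 6 failures, the posterior is Beta(1+2, 1+6) = Beta(3, 7).
Posterior mean = α/(α+β) = 3/10 = 0.300.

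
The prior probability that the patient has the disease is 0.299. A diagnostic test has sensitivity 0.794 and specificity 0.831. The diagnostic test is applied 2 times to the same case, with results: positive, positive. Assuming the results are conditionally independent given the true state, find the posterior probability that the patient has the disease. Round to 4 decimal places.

Posterior P(H) ≈ 0.9040

Let H be the event that the patient has the disease; start with P(H) = 0.299. P('positive'|H) = 0.794, P('positive'|¬H) = 0.169.
Update on result 1 ('positive'): P(H) ← 0.794·0.2990 / (0.794·0.2990 + 0.169·0.7010) = 0.23741/0.35588 = 0.6671.
Update on result 2 ('positive'): P(H) ← 0.794·0.6671 / (0.794·0.6671 + 0.169·0.3329) = 0.52968/0.58594 = 0.9040.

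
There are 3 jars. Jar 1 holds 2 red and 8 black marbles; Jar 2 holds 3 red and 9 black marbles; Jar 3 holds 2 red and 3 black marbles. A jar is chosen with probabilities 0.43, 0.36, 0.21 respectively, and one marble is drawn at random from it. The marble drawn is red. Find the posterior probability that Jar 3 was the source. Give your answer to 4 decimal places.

P(red|Jar 1) = 0.2; P(red|Jar 2) = 0.25; P(red|Jar 3) = 0.4.
Prior × likelihood for each source: 0.43·0.2=0.08600, 0.36·0.25=0.09000, 0.21·0.4=0.08400. Summing gives P(red) = 0.26000.
P(Jar 3 | red) = 0.08400 / 0.26000 = 0.3231.

Posterior probability ≈ 0.3231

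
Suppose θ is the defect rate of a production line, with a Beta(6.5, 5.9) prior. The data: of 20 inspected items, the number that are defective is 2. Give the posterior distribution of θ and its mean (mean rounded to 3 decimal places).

The binomial likelihood is conjugate to the Beta prior: with 2 successes and 18 failures, the posterior is Beta(6.5+2, 5.9+18) = Beta(8.5, 23.9).
E[θ | data] = 8.5/(8.5+23.9) = 0.262.

Posterior: Beta(8.5, 23.9); mean ≈ 0.262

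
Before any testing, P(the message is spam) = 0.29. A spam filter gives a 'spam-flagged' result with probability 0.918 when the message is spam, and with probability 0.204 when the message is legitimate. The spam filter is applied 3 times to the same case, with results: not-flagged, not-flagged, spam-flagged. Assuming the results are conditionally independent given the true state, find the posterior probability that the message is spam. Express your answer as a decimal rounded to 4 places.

Let H be the event that the message is spam; start with P(H) = 0.29. P('spam-flagged'|H) = 0.918, P('spam-flagged'|¬H) = 0.204.
Update on result 1 ('not-flagged'): P(H) ← 0.082·0.2900 / (0.082·0.2900 + 0.796·0.7100) = 0.023780/0.58894 = 0.0404.
Update on result 2 ('not-flagged'): P(H) ← 0.082·0.0404 / (0.082·0.0404 + 0.796·0.9596) = 0.0033110/0.76717 = 0.0043.
Update on result 3 ('spam-flagged'): P(H) ← 0.918·0.0043 / (0.918·0.0043 + 0.204·0.9957) = 0.0039619/0.20708 = 0.0191.

Posterior P(H) ≈ 0.0191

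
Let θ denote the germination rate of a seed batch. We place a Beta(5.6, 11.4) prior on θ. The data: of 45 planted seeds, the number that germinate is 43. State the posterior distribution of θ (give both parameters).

The binomial likelihood is conjugate to the Beta prior: with 43 successes and 2 failures, the posterior is Beta(5.6+43, 11.4+2) = Beta(48.6, 13.4).

Posterior: Beta(48.6, 13.4)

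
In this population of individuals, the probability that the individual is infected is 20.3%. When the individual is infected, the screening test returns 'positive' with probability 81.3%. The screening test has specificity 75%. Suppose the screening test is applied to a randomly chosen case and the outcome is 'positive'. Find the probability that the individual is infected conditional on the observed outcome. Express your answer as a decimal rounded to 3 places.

P(H | E) ≈ 0.453

Let H be the event that the individual is infected. P(H) = 0.203, so P(¬H) = 0.797. With E the 'positive' result, P(E|H) = 0.813 and P(E|¬H) = 0.25.
P(E) = 0.813·0.203 + 0.25·0.797 = 0.16504 + 0.19925 = 0.36429.
By Bayes' theorem, P(H|E) = 0.16504 / 0.36429 = 0.453.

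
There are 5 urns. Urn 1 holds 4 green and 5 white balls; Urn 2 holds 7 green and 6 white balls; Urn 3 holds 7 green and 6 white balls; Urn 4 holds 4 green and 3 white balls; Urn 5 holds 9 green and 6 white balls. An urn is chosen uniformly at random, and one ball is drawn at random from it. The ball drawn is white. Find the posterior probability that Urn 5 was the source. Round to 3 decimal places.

Posterior probability ≈ 0.173

Tabulate prior·likelihood by source: [1] prior 0.2, lik 0.5556, product 0.1111; [2] prior 0.2, lik 0.4615, product 0.09231; [3] prior 0.2, lik 0.4615, product 0.09231; [4] prior 0.2, lik 0.4286, product 0.08571; [5] prior 0.2, lik 0.4, product 0.08000.
Normalizing constant = 0.46144; the posterior for Urn 5 is its product over the sum, 0.08000/0.46144 = 0.173.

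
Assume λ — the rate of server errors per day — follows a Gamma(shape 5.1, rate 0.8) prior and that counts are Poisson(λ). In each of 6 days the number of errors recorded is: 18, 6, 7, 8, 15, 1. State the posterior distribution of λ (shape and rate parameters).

Posterior: Gamma(shape=60.1, rate=6.8)

Total count ∑xᵢ = 55 over n = 6 days.
Gamma is conjugate to the Poisson likelihood: posterior is Gamma(shape = 5.1+55 = 60.1, rate = 0.8+6 = 6.8).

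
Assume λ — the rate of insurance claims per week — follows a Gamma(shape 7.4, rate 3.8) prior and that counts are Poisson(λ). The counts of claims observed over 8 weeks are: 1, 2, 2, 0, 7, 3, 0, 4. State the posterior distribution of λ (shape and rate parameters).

Posterior: Gamma(shape=26.4, rate=11.8)

Total count ∑xᵢ = 19 over n = 8 weeks.
Gamma is conjugate to the Poisson likelihood: posterior is Gamma(shape = 7.4+19 = 26.4, rate = 3.8+8 = 11.8).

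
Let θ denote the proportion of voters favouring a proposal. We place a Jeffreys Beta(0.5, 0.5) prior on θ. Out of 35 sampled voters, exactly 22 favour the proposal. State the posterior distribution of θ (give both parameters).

Posterior: Beta(22.5, 13.5)

The binomial likelihood is conjugate to the Beta prior: with 22 successes and 13 failures, the posterior is Beta(0.5+22, 0.5+13) = Beta(22.5, 13.5).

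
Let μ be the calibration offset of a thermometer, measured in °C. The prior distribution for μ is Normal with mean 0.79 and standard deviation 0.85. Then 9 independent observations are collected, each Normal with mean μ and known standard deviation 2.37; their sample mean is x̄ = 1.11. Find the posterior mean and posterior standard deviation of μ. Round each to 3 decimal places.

Posterior mean ≈ 0.962; posterior SD ≈ 0.579

Prior precision 1/τ₀² = 1/0.85² = 1.38408; data precision n/σ² = 9/2.37² = 1.60231.
Posterior precision = 1.38408 + 1.60231 = 2.98639, giving posterior SD = 1/√2.98639 = 0.579.
Posterior mean = (1.38408·0.79 + 1.60231·1.11) / 2.98639 = 0.962.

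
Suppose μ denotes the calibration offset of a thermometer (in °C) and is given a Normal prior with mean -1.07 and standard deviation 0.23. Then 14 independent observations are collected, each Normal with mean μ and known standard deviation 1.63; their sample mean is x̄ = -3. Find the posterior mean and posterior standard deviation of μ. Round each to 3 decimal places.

Posterior mean ≈ -1.491; posterior SD ≈ 0.203

Prior precision 1/τ₀² = 1/0.23² = 18.9036; data precision n/σ² = 14/1.63² = 5.26930.
Posterior precision = 18.9036 + 5.26930 = 24.1729, giving posterior SD = 1/√24.1729 = 0.203.
Posterior mean = (18.9036·-1.07 + 5.26930·-3) / 24.1729 = -1.491.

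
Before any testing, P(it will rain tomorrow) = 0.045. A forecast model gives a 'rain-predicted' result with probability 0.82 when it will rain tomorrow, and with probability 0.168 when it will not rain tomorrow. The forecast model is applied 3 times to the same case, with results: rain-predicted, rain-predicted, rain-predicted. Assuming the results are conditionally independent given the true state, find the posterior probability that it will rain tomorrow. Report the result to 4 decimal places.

Posterior P(H) ≈ 0.8457

Let H be the event that it will rain tomorrow; start with P(H) = 0.045. P('rain-predicted'|H) = 0.82, P('rain-predicted'|¬H) = 0.168.
Update on result 1 ('rain-predicted'): P(H) ← 0.82·0.0450 / (0.82·0.0450 + 0.168·0.9550) = 0.036900/0.19734 = 0.1870.
Update on result 2 ('rain-predicted'): P(H) ← 0.82·0.1870 / (0.82·0.1870 + 0.168·0.8130) = 0.15333/0.28992 = 0.5289.
Update on result 3 ('rain-predicted'): P(H) ← 0.82·0.5289 / (0.82·0.5289 + 0.168·0.4711) = 0.43368/0.51283 = 0.8457.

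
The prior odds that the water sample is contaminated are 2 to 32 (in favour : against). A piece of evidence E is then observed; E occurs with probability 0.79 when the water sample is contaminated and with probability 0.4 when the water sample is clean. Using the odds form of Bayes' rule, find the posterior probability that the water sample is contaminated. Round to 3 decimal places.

Posterior probability ≈ 0.110

Prior odds = 2/32 = 0.062500. In log-odds, ln(0.062500) = -2.7726.
Add log likelihood ratio: ln(1.9750) = 0.68057.
Posterior log-odds = -2.0920, so posterior odds = exp(-2.0920) = 0.12344. Converting, P(H|E) = 0.12344/1.1234 = 0.110.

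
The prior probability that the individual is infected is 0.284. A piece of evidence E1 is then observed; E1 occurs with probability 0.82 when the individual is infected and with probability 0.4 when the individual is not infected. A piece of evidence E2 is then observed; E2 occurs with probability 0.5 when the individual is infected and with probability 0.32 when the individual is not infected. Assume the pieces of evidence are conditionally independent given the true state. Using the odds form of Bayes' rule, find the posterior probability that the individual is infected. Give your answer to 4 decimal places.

Posterior probability ≈ 0.5596

Prior odds = 0.284/(1−0.284) = 0.39665.
Likelihood ratio for E1 = 0.82/0.4 = 2.0500.
Likelihood ratio for E2 = 0.5/0.32 = 1.5625.
Posterior odds = prior odds × LR₁ × LR₂ = 1.2705.
Posterior probability = odds/(1+odds) = 1.2705/2.2705 = 0.5596.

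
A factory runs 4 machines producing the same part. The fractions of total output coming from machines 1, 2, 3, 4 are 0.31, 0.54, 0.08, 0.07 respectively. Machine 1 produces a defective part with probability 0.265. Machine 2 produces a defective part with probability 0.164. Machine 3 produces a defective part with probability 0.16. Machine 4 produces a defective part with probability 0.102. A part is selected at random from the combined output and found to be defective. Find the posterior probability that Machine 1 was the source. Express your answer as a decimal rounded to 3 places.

Tabulate prior·likelihood by source: [1] prior 0.31, lik 0.265, product 0.08215; [2] prior 0.54, lik 0.164, product 0.08856; [3] prior 0.08, lik 0.16, product 0.01280; [4] prior 0.07, lik 0.102, product 0.007140.
Normalizing constant = 0.19065; the posterior for Machine 1 is its product over the sum, 0.08215/0.19065 = 0.431.

Posterior probability ≈ 0.431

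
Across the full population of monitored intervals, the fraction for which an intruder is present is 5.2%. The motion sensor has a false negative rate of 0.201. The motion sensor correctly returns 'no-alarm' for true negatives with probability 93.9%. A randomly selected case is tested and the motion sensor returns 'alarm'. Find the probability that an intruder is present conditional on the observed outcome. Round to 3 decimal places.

P(H | E) ≈ 0.418

Let H be the event that an intruder is present. P(H) = 0.052, so P(¬H) = 0.948. With E the 'alarm' result, P(E|H) = 0.799 and P(E|¬H) = 0.061.
P(E) = 0.799·0.052 + 0.061·0.948 = 0.041548 + 0.057828 = 0.099376.
By Bayes' theorem, P(H|E) = 0.041548 / 0.099376 = 0.418.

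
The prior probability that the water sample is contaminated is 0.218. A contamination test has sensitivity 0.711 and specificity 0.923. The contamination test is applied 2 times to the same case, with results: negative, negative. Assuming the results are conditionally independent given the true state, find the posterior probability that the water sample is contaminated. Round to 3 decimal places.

Let H be the event that the water sample is contaminated; start with P(H) = 0.218. P('positive'|H) = 0.711, P('positive'|¬H) = 0.077.
Update on result 1 ('negative'): P(H) ← 0.289·0.2180 / (0.289·0.2180 + 0.923·0.7820) = 0.063002/0.78479 = 0.0803.
Update on result 2 ('negative'): P(H) ← 0.289·0.0803 / (0.289·0.0803 + 0.923·0.9197) = 0.023201/0.87210 = 0.0266.

Posterior P(H) ≈ 0.027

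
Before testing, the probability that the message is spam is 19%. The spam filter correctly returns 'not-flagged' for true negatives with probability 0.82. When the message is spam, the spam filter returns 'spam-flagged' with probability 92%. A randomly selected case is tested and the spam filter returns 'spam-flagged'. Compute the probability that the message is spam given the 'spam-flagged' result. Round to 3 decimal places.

P(H | E) ≈ 0.545

Write H for 'the message is spam'. Prior odds H:¬H = 0.19/0.81 = 0.23457. For the 'spam-flagged' outcome, the likelihood ratio is 0.92/0.18 = 5.1111.
Posterior odds = 0.23457 × 5.1111 = 1.1989, so P(H|E) = 1.1989/(1+1.1989) = 0.545.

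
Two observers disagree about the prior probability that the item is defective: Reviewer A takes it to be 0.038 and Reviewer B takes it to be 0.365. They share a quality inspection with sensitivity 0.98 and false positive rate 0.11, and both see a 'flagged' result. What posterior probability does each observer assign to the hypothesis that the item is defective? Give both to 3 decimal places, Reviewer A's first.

Reviewer A: 0.260; Reviewer B: 0.837

The likelihood ratio for a 'flagged' result is 0.98/0.11 = 8.9091.
Reviewer A: prior odds 0.038/0.962 = 0.039501; posterior odds 0.35192; posterior probability 0.260.
Reviewer B: prior odds 0.365/0.635 = 0.57480; posterior odds 5.1210; posterior probability 0.837.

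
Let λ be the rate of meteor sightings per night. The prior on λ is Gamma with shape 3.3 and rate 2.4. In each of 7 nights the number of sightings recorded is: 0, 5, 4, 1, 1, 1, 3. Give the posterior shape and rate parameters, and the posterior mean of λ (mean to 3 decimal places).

The Poisson likelihood adds the total count to the shape and the number of exposure periods to the rate. Here ∑xᵢ = 15 and n = 7, so shape 3.3→18.3 and rate 2.4→9.4.
E[λ | data] = 18.3/9.4 = 1.947.

Posterior: Gamma(shape=18.3, rate=9.4); mean ≈ 1.947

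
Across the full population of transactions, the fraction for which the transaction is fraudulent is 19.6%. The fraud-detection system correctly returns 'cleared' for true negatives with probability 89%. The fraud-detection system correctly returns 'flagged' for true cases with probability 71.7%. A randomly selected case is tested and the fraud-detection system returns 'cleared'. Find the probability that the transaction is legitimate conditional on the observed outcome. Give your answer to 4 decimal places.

P(¬H | E) ≈ 0.9281

Write H for 'the transaction is fraudulent'. Prior odds H:¬H = 0.196/0.804 = 0.24378. For the 'cleared' outcome, the likelihood ratio is 0.283/0.89 = 0.31798.
Posterior odds = 0.24378 × 0.31798 = 0.077517, so P(H|E) = 0.077517/(1+0.077517) = 0.0719. Then P(¬H|E) = 1 − 0.0719 = 0.9281.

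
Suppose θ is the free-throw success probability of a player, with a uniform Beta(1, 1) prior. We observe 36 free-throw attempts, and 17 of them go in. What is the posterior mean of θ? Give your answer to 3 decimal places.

Posterior mean ≈ 0.474

Observing 17 successes and 19 failures updates Beta(1, 1) by adding the success and failure counts to the two shape parameters: α = 1+17 = 18, β = 1+19 = 20.
Posterior mean = α/(α+β) = 18/38 = 0.474.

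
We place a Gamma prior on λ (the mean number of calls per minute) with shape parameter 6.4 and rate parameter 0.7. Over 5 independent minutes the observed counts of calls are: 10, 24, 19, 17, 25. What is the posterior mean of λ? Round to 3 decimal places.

Total count ∑xᵢ = 95 over n = 5 minutes.
Gamma is conjugate to the Poisson likelihood: posterior is Gamma(shape = 6.4+95 = 101.4, rate = 0.7+5 = 5.7).
E[λ | data] = 101.4/5.7 = 17.789.

Posterior mean ≈ 17.789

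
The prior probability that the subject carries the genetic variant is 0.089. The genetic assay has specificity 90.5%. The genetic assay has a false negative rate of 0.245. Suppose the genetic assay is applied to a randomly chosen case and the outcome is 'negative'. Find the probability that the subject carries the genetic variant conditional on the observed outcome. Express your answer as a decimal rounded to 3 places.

Let H be the event that the subject carries the genetic variant. P(H) = 0.089, so P(¬H) = 0.911. With E the 'negative' result, P(E|H) = 0.245 and P(E|¬H) = 0.905.
P(E) = 0.245·0.089 + 0.905·0.911 = 0.021805 + 0.82446 = 0.84626.
By Bayes' theorem, P(H|E) = 0.021805 / 0.84626 = 0.026.

P(H | E) ≈ 0.026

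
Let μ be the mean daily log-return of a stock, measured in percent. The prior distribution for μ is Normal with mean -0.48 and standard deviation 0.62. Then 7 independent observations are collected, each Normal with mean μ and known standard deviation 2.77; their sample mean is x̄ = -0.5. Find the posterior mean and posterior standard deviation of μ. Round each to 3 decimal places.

With known σ, the Normal prior is conjugate. Weight on the data is w = (n/σ²)/(n/σ² + 1/τ₀²) = 0.912302/(0.912302+2.60146) = 0.25964.
Posterior mean = w·x̄ + (1−w)·μ₀ = 0.25964·-0.5 + 0.74036·-0.48 = -0.485. Posterior variance = 1/(0.912302+2.60146) = 0.284596, so SD = 0.533.

Posterior mean ≈ -0.485; posterior SD ≈ 0.533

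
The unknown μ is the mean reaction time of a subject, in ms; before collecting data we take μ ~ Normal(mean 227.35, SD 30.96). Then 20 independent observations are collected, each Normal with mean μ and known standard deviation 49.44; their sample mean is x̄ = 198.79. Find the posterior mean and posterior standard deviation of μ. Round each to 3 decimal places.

Prior precision 1/τ₀² = 1/30.96² = 0.00104327; data precision n/σ² = 20/49.44² = 0.00818226.
Posterior precision = 0.00104327 + 0.00818226 = 0.00922553, giving posterior SD = 1/√0.00922553 = 10.411.
Posterior mean = (0.00104327·227.35 + 0.00818226·198.79) / 0.00922553 = 202.020.

Posterior mean ≈ 202.020; posterior SD ≈ 10.411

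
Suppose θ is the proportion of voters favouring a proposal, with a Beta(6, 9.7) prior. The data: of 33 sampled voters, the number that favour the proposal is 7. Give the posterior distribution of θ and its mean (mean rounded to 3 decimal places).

Observing 7 successes and 26 failures updates Beta(6, 9.7) by adding the success and failure counts to the two shape parameters: α = 6+7 = 13, β = 9.7+26 = 35.7.
E[θ | data] = 13/(13+35.7) = 0.267.

Posterior: Beta(13, 35.7); mean ≈ 0.267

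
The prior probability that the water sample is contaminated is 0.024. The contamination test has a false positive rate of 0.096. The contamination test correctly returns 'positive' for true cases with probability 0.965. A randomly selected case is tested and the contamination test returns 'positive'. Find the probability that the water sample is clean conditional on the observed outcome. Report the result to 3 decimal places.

Let H be the event that the water sample is contaminated. P(H) = 0.024, so P(¬H) = 0.976. With E the 'positive' result, P(E|H) = 0.965 and P(E|¬H) = 0.096.
P(E) = 0.965·0.024 + 0.096·0.976 = 0.023160 + 0.093696 = 0.11686.
By Bayes' theorem, P(H|E) = 0.023160 / 0.11686 = 0.198. Hence P(¬H|E) = 1 − 0.198 = 0.802.

P(¬H | E) ≈ 0.802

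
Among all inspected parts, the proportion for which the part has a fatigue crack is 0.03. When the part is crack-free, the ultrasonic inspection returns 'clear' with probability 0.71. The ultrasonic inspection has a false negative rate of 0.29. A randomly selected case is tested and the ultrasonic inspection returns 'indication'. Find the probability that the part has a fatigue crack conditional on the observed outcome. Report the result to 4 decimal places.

P(H | E) ≈ 0.0704

Let H be the event that the part has a fatigue crack. P(H) = 0.03, so P(¬H) = 0.97. With E the 'indication' result, P(E|H) = 0.71 and P(E|¬H) = 0.29.
P(E) = 0.71·0.03 + 0.29·0.97 = 0.021300 + 0.28130 = 0.30260.
By Bayes' theorem, P(H|E) = 0.021300 / 0.30260 = 0.0704.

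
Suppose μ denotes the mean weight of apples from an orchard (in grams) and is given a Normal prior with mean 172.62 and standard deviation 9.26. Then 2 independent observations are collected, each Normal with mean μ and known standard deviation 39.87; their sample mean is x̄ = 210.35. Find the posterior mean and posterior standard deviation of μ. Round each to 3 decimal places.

Prior precision 1/τ₀² = 1/9.26² = 0.0116621; data precision n/σ² = 2/39.87² = 0.00125816.
Posterior precision = 0.0116621 + 0.00125816 = 0.0129203, giving posterior SD = 1/√0.0129203 = 8.798.
Posterior mean = (0.0116621·172.62 + 0.00125816·210.35) / 0.0129203 = 176.294.

Posterior mean ≈ 176.294; posterior SD ≈ 8.798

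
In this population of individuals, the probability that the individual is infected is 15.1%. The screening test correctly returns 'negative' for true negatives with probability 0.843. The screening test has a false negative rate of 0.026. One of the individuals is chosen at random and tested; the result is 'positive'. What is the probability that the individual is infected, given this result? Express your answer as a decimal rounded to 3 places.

P(H | E) ≈ 0.525

Write H for 'the individual is infected'. Prior odds H:¬H = 0.151/0.849 = 0.17786. For the 'positive' outcome, the likelihood ratio is 0.974/0.157 = 6.2038.
Posterior odds = 0.17786 × 6.2038 = 1.1034, so P(H|E) = 1.1034/(1+1.1034) = 0.525.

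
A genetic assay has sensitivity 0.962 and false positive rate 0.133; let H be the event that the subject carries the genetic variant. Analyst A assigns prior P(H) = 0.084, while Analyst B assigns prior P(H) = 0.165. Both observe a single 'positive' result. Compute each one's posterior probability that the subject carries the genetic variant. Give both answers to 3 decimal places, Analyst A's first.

Analyst A: 0.399; Analyst B: 0.588

The likelihood ratio for a 'positive' result is 0.962/0.133 = 7.2331.
Analyst A: prior odds 0.084/0.916 = 0.091703; posterior odds 0.66330; posterior probability 0.399.
Analyst B: prior odds 0.165/0.835 = 0.19760; posterior odds 1.4293; posterior probability 0.588.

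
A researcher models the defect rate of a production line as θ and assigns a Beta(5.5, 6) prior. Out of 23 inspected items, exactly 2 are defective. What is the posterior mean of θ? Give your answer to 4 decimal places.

The binomial likelihood is conjugate to the Beta prior: with 2 successes and 21 failures, the posterior is Beta(5.5+2, 6+21) = Beta(7.5, 27).
Posterior mean = α/(α+β) = 7.5/34.5 = 0.2174.

Posterior mean ≈ 0.2174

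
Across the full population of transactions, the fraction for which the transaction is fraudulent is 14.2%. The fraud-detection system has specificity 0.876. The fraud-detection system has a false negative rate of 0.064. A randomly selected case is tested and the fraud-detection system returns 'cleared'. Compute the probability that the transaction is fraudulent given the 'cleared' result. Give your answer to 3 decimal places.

P(H | E) ≈ 0.012

Write H for 'the transaction is fraudulent'. Prior odds H:¬H = 0.142/0.858 = 0.16550. For the 'cleared' outcome, the likelihood ratio is 0.064/0.876 = 0.073059.
Posterior odds = 0.16550 × 0.073059 = 0.012091, so P(H|E) = 0.012091/(1+0.012091) = 0.012.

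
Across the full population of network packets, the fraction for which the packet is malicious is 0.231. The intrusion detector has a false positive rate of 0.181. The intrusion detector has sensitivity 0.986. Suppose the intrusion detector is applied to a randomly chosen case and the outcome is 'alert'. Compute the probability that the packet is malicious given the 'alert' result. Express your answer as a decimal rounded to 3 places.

P(H | E) ≈ 0.621

Write H for 'the packet is malicious'. Prior odds H:¬H = 0.231/0.769 = 0.30039. For the 'alert' outcome, the likelihood ratio is 0.986/0.181 = 5.4475.
Posterior odds = 0.30039 × 5.4475 = 1.6364, so P(H|E) = 1.6364/(1+1.6364) = 0.621.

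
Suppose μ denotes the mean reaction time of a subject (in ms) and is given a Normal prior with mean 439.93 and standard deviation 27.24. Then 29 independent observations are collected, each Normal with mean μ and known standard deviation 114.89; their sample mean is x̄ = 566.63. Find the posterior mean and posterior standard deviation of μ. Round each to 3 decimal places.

Posterior mean ≈ 518.459; posterior SD ≈ 16.796

With known σ, the Normal prior is conjugate. Weight on the data is w = (n/σ²)/(n/σ² + 1/τ₀²) = 0.00219702/(0.00219702+0.00134768) = 0.61980.
Posterior mean = w·x̄ + (1−w)·μ₀ = 0.61980·566.63 + 0.38020·439.93 = 518.459. Posterior variance = 1/(0.00219702+0.00134768) = 282.112, so SD = 16.796.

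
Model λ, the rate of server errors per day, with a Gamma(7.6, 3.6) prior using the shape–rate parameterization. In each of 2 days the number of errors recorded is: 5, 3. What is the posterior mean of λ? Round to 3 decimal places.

Posterior mean ≈ 2.786

The Poisson likelihood adds the total count to the shape and the number of exposure periods to the rate. Here ∑xᵢ = 8 and n = 2, so shape 7.6→15.6 and rate 3.6→5.6.
Posterior mean = shape/rate = 15.6/5.6 = 2.786.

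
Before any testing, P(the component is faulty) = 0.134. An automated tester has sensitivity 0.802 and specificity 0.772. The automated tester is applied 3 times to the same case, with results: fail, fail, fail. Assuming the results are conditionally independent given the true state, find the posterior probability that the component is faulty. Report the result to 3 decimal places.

Posterior P(H) ≈ 0.871

With H the event that the component is faulty, the joint likelihood of the observed sequence is P(data|H) = 0.802·0.802·0.802 = 0.51585 and P(data|¬H) = 0.228·0.228·0.228 = 0.011852.
Bayes: P(H|data) = 0.134·0.51585 / (0.134·0.51585 + 0.866·0.011852) = 0.069124/0.079388 = 0.8707.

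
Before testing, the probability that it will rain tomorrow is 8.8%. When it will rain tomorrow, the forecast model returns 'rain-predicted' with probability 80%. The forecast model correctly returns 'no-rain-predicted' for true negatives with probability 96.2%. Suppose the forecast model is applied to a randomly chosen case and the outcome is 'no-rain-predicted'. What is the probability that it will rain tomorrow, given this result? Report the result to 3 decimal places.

Let H be the event that it will rain tomorrow. P(H) = 0.088, so P(¬H) = 0.912. With E the 'no-rain-predicted' result, P(E|H) = 0.2 and P(E|¬H) = 0.962.
P(E) = 0.2·0.088 + 0.962·0.912 = 0.017600 + 0.87734 = 0.89494.
By Bayes' theorem, P(H|E) = 0.017600 / 0.89494 = 0.020.

P(H | E) ≈ 0.020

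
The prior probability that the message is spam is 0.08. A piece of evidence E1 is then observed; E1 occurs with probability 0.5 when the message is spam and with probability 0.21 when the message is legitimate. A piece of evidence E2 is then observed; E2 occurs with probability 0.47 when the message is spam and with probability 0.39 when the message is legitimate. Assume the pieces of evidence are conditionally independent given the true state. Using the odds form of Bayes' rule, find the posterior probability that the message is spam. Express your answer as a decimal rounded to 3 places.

Posterior probability ≈ 0.200

Prior odds = 0.08/(1−0.08) = 0.086957.
Likelihood ratio for E1 = 0.5/0.21 = 2.3810.
Likelihood ratio for E2 = 0.47/0.39 = 1.2051.
Posterior odds = prior odds × LR₁ × LR₂ = 0.24951.
Posterior probability = odds/(1+odds) = 0.24951/1.2495 = 0.200.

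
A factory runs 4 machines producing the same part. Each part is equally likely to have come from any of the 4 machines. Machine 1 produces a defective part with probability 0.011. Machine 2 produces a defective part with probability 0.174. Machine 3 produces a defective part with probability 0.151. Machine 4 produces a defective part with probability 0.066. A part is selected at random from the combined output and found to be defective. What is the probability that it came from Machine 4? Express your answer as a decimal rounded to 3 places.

Tabulate prior·likelihood by source: [1] prior 0.25, lik 0.011, product 0.002750; [2] prior 0.25, lik 0.174, product 0.04350; [3] prior 0.25, lik 0.151, product 0.03775; [4] prior 0.25, lik 0.066, product 0.01650.
Normalizing constant = 0.10050; the posterior for Machine 4 is its product over the sum, 0.01650/0.10050 = 0.164.

Posterior probability ≈ 0.164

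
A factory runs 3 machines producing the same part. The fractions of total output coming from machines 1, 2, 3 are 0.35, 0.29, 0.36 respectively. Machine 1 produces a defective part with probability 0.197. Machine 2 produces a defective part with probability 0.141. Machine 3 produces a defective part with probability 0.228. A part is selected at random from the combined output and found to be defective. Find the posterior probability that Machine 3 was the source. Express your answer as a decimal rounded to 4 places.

Tabulate prior·likelihood by source: [1] prior 0.35, lik 0.197, product 0.06895; [2] prior 0.29, lik 0.141, product 0.04089; [3] prior 0.36, lik 0.228, product 0.08208.
Normalizing constant = 0.19192; the posterior for Machine 3 is its product over the sum, 0.08208/0.19192 = 0.4277.

Posterior probability ≈ 0.4277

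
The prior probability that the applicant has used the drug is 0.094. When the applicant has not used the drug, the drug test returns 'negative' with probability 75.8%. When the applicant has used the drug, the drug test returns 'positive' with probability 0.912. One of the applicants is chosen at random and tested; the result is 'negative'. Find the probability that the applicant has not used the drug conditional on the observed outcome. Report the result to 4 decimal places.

P(¬H | E) ≈ 0.9881

Let H be the event that the applicant has used the drug. P(H) = 0.094, so P(¬H) = 0.906. With E the 'negative' result, P(E|H) = 0.088 and P(E|¬H) = 0.758.
P(E) = 0.088·0.094 + 0.758·0.906 = 0.0082720 + 0.68675 = 0.69502.
By Bayes' theorem, P(H|E) = 0.0082720 / 0.69502 = 0.0119. Hence P(¬H|E) = 1 − 0.0119 = 0.9881.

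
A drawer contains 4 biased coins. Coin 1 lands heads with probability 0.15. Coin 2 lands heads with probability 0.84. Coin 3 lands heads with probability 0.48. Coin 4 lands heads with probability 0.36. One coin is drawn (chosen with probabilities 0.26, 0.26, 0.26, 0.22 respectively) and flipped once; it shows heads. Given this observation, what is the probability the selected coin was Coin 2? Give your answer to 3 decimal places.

Posterior probability ≈ 0.473

P(heads|C1) = 0.15; P(heads|C2) = 0.84; P(heads|C3) = 0.48; P(heads|C4) = 0.36.
Prior × likelihood for each source: 0.26·0.15=0.03900, 0.26·0.84=0.2184, 0.26·0.48=0.1248, 0.22·0.36=0.07920. Summing gives P(heads) = 0.46140.
P(Coin 2 | heads) = 0.2184 / 0.46140 = 0.473.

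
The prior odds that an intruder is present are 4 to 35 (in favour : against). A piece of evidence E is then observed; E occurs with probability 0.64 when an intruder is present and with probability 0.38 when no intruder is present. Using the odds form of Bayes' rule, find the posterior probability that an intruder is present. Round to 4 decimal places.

Posterior probability ≈ 0.1614

Prior odds = 4/35 = 0.11429.
Likelihood ratio for E = 0.64/0.38 = 1.6842.
Posterior odds = prior odds × LR = 0.19248.
Posterior probability = odds/(1+odds) = 0.19248/1.1925 = 0.1614.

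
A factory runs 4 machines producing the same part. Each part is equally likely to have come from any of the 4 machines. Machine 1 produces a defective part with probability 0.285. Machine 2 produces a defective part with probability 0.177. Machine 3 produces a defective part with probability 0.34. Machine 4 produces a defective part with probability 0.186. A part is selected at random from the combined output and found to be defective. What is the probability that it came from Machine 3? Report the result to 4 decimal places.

Tabulate prior·likelihood by source: [1] prior 0.25, lik 0.285, product 0.07125; [2] prior 0.25, lik 0.177, product 0.04425; [3] prior 0.25, lik 0.34, product 0.08500; [4] prior 0.25, lik 0.186, product 0.04650.
Normalizing constant = 0.24700; the posterior for Machine 3 is its product over the sum, 0.08500/0.24700 = 0.3441.

Posterior probability ≈ 0.3441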